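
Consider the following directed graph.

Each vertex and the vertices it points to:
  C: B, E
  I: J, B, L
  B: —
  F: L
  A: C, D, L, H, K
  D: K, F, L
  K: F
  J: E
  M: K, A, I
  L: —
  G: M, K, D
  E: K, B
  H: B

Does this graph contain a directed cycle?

DFS with white/gray/black marking, starting from I:
I gray
  J gray
    E gray
      K gray
        F gray
          L gray
          L black
        F black
      K black
      B gray
      B black
    E black
  J black
  I→B: B black — skip
  I→L: L black — skip
I black
C gray
  C→B: B black — skip
  C→E: E black — skip
C black
A gray
  A→C: C black — skip
  D gray
    D→K: K black — skip
    D→F: F black — skip
    D→L: L black — skip
  D black
  A→L: L black — skip
  H gray
    H→B: B black — skip
  H black
  A→K: K black — skip
A black
M gray
  M→K: K black — skip
  M→A: A black — skip
  M→I: I black — skip
M black
G gray
  G→M: M black — skip
  G→K: K black — skip
  G→D: D black — skip
G black
Every edge goes to a white or black vertex — no back edge, so the graph is acyclic.

No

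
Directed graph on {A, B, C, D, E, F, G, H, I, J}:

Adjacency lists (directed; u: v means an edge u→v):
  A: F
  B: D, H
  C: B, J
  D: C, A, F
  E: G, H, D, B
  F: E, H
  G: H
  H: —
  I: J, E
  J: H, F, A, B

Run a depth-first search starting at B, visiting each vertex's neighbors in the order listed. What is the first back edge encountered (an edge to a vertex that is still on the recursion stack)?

C→B

DFS from B (visiting each vertex's neighbors in the order listed); mark gray on enter, black on exit:
B gray
  D gray
    C gray
      C→B: B is gray → back edge
First back edge: C → B.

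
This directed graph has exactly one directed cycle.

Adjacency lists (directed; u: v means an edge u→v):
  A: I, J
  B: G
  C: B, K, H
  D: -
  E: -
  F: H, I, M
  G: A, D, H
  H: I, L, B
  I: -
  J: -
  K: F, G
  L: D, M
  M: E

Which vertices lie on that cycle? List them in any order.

B, G, H

DFS with gray/black marking from G:
G gray
  A gray
    I gray
    I black
    J gray
    J black
  A black
  D gray
  D black
  H gray
    H→I: I black — skip
    L gray
      L→D: D black — skip
      M gray
        E gray
        E black
      M black
    L black
    B gray
      B→G: G is gray → back edge
Back edge closes the cycle G → H → B → G; its vertices are {B, G, H}.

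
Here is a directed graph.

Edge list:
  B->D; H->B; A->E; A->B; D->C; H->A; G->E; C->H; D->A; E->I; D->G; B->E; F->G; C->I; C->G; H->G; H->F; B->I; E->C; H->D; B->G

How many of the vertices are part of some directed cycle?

8

A vertex is on a directed cycle iff it belongs to a strongly connected component of size ≥ 2 (or has a self-loop).
The vertices on cycles are {A, B, C, D, E, F, G, H} — 8 in total.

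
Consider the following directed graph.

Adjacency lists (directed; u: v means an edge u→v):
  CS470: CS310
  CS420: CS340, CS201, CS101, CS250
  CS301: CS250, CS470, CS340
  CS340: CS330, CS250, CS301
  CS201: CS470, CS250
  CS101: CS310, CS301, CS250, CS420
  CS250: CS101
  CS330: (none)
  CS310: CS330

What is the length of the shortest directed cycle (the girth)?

For each vertex v, BFS finds the shortest path from v back to v.
The shortest such closed walk is CS101 → CS250 → CS101, length 2.

2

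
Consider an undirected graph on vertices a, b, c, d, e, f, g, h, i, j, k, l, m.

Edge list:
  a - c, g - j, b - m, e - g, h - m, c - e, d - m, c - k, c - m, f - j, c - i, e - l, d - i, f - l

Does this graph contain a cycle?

Yes

DFS, tracking each vertex's parent; an edge to a visited non-parent vertex closes a cycle.
Start from b:
visit b (parent –)
  visit m (parent b)
    visit c (parent m)
      visit i (parent c)
        i–c: parent, skip
        visit d (parent i)
          d–m: m visited and ≠ parent → cycle
Cycle: m – c – i – d – m.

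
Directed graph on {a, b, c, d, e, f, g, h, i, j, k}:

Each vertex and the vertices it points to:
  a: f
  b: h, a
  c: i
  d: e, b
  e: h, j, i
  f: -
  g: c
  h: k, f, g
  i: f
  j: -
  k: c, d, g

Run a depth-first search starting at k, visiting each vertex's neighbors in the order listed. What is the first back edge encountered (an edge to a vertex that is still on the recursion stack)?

h->k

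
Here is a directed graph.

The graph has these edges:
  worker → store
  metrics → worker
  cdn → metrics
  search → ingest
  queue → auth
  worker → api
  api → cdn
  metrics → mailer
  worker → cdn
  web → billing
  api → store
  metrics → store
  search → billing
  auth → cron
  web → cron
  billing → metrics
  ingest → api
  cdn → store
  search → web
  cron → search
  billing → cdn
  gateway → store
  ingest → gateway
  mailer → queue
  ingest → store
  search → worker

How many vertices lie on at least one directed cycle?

12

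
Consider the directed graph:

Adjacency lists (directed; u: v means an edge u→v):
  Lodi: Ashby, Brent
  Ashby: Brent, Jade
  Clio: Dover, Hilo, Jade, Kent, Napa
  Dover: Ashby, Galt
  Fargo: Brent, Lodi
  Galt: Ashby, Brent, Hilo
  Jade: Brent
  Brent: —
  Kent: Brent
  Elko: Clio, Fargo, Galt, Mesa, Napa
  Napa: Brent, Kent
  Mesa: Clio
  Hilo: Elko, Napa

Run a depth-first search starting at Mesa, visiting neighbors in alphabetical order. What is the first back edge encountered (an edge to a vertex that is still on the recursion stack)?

DFS from Mesa (visiting neighbors in alphabetical order); mark gray on enter, black on exit:
Mesa gray
  Clio gray
    Dover gray
      Ashby gray
        Brent gray
        Brent black
        Jade gray
          Jade→Brent: Brent black — skip
        Jade black
      Ashby black
      Galt gray
        Galt→Ashby: Ashby black — skip
        Galt→Brent: Brent black — skip
        Hilo gray
          Elko gray
            Elko→Clio: Clio is gray → back edge
First back edge: Elko → Clio.

Elko→Clio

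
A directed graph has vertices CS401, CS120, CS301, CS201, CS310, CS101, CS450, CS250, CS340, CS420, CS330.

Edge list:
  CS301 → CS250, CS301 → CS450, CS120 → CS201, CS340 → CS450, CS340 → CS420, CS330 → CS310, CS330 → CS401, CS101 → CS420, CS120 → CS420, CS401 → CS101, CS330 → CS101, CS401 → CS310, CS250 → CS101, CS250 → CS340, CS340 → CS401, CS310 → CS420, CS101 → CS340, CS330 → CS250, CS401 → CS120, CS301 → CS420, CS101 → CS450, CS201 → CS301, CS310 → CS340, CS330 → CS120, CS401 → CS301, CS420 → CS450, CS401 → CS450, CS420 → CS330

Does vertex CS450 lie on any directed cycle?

No

CS450 lies on a cycle iff there is a path from CS450 back to itself.
Exploring from CS450, it never reaches itself; equivalently, its strongly connected component is a singleton.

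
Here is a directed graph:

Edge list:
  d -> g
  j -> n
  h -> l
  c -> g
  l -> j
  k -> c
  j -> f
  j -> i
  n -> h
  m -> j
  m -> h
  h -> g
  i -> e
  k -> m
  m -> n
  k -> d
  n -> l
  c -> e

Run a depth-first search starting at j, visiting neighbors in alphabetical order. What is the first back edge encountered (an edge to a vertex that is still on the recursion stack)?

DFS from j (visiting neighbors in alphabetical order); mark gray on enter, black on exit:
j gray
  f gray
  f black
  i gray
    e gray
    e black
  i black
  n gray
    h gray
      g gray
      g black
      l gray
        l→j: j is gray → back edge
First back edge: l → j.

l→j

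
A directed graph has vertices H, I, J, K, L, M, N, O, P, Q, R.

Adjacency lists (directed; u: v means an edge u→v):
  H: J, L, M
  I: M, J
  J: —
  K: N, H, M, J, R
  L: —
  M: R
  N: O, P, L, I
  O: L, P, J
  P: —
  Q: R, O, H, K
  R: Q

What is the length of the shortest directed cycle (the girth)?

For each vertex v, BFS finds the shortest path from v back to v.
The shortest such closed walk is Q → R → Q, length 2.

2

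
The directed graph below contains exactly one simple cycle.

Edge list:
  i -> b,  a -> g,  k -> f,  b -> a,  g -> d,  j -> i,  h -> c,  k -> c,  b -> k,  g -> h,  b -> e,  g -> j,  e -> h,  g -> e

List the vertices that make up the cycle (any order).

DFS with gray/black marking from i:
i gray
  b gray
    a gray
      g gray
        d gray
        d black
        j gray
          j→i: i is gray → back edge
Back edge closes the cycle i → b → a → g → j → i; its vertices are {a, b, g, i, j}.

a, b, g, i, j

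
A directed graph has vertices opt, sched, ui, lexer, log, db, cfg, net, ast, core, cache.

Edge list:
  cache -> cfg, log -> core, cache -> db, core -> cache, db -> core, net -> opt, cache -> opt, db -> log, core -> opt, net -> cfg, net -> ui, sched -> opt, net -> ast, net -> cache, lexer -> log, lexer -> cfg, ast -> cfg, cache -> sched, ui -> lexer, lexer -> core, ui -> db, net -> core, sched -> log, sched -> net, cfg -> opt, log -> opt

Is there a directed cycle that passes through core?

Yes

core is on a cycle iff core can reach itself via ≥1 edge.
core → cache → db → core — yes.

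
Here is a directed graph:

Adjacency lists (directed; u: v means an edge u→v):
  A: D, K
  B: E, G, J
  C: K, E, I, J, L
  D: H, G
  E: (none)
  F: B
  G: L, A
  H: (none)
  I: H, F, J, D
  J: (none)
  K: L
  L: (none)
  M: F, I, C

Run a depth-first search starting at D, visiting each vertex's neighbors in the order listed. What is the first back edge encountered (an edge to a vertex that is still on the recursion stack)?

DFS from D (visiting each vertex's neighbors in the order listed); mark gray on enter, black on exit:
D gray
  H gray
  H black
  G gray
    L gray
    L black
    A gray
      A→D: D is gray → back edge
First back edge: A → D.

A->D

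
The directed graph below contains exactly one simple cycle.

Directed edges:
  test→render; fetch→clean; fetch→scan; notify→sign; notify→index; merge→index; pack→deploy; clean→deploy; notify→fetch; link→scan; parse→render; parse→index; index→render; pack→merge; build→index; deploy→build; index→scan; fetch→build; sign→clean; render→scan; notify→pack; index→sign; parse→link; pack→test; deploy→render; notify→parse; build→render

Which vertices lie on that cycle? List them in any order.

sign, build, clean, index, deploy

DFS with gray/black marking from clean:
clean gray
  deploy gray
    render gray
      scan gray
      scan black
    render black
    build gray
      index gray
        index→scan: scan black — skip
        index→render: render black — skip
        sign gray
          sign→clean: clean is gray → back edge
Back edge closes the cycle clean → deploy → build → index → sign → clean; its vertices are {sign, build, clean, index, deploy}.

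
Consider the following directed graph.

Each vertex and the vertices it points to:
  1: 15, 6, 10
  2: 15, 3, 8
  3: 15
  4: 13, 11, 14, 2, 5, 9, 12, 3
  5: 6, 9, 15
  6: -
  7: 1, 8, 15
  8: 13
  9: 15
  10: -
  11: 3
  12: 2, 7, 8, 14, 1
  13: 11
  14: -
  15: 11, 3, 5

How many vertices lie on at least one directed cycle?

5

A vertex is on a directed cycle iff it belongs to a strongly connected component of size ≥ 2 (or has a self-loop).
The vertices on cycles are {3, 5, 9, 11, 15} — 5 in total.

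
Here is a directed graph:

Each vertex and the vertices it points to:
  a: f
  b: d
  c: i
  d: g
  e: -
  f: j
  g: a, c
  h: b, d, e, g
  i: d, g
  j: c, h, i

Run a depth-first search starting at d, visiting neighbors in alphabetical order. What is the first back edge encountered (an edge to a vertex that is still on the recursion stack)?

i→d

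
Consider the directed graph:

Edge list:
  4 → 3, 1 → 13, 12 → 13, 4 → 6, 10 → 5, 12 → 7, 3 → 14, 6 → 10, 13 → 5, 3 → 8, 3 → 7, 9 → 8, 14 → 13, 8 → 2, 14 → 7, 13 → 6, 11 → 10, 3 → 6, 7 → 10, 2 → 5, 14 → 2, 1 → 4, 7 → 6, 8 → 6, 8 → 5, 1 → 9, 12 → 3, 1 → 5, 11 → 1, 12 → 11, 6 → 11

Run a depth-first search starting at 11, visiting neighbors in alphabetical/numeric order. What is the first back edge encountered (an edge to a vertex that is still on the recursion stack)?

6->11

DFS from 11 (visiting neighbors in alphabetical/numeric order); mark gray on enter, black on exit:
11 gray
  1 gray
    4 gray
      3 gray
        6 gray
          10 gray
            5 gray
            5 black
          10 black
          6→11: 11 is gray → back edge
First back edge: 6 → 11.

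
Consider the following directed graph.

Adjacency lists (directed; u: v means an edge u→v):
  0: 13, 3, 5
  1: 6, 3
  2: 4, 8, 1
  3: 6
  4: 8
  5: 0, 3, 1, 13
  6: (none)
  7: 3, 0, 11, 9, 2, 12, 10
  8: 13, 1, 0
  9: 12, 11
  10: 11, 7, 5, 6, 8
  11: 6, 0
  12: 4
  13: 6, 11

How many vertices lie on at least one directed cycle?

6

A vertex is on a directed cycle iff it belongs to a strongly connected component of size ≥ 2 (or has a self-loop).
The vertices on cycles are {0, 5, 7, 10, 11, 13} — 6 in total.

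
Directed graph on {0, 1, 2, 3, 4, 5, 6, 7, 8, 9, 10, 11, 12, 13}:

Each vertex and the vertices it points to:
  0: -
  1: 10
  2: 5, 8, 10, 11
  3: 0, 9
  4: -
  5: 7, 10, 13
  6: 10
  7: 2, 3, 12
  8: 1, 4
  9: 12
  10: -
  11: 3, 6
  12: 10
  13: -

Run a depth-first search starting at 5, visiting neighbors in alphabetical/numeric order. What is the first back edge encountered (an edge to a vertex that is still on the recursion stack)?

2→5

DFS from 5 (visiting neighbors in alphabetical/numeric order); mark gray on enter, black on exit:
5 gray
  7 gray
    2 gray
      2→5: 5 is gray → back edge
First back edge: 2 → 5.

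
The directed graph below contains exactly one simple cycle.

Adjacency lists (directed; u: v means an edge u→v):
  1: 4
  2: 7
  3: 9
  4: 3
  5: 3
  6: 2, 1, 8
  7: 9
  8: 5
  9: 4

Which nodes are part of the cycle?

3, 4, 9

DFS with gray/black marking from 9:
9 gray
  4 gray
    3 gray
      3→9: 9 is gray → back edge
Back edge closes the cycle 9 → 4 → 3 → 9; its vertices are {3, 4, 9}.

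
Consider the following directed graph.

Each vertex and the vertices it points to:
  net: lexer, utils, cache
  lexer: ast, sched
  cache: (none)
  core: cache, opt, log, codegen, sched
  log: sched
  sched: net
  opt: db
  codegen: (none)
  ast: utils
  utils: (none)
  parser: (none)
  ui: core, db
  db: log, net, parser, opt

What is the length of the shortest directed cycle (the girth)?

2

For each vertex v, BFS finds the shortest path from v back to v.
The shortest such closed walk is db → opt → db, length 2.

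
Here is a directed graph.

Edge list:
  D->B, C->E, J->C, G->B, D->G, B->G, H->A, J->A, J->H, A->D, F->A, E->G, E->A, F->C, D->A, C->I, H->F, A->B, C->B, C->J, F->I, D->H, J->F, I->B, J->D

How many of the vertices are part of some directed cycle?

9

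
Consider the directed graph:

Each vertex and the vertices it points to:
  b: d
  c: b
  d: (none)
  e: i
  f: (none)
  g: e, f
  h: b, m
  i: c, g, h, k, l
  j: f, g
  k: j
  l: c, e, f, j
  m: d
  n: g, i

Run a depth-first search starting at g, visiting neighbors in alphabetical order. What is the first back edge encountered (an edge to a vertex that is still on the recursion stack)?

i->g

DFS from g (visiting neighbors in alphabetical order); mark gray on enter, black on exit:
g gray
  e gray
    i gray
      c gray
        b gray
          d gray
          d black
        b black
      c black
      i→g: g is gray → back edge
First back edge: i → g.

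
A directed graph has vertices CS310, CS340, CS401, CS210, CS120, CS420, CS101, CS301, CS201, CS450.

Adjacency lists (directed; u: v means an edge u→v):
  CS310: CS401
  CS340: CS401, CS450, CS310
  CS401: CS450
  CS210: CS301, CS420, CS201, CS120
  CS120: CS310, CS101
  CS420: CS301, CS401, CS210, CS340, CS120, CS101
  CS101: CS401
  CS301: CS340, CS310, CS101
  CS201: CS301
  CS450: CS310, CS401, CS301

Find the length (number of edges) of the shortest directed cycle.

For each vertex v, BFS finds the shortest path from v back to v.
The shortest such closed walk is CS210 → CS420 → CS210, length 2.

2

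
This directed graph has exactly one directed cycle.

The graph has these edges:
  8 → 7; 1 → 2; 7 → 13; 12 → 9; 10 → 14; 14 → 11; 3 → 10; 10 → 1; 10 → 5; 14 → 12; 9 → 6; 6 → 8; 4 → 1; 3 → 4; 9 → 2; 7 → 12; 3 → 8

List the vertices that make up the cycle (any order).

6, 7, 8, 9, 12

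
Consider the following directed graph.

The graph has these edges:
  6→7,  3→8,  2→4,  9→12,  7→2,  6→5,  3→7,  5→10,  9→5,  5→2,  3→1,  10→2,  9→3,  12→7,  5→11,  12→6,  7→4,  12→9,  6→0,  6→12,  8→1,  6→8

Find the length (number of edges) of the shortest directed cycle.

2

For each vertex v, BFS finds the shortest path from v back to v.
The shortest such closed walk is 6 → 12 → 6, length 2.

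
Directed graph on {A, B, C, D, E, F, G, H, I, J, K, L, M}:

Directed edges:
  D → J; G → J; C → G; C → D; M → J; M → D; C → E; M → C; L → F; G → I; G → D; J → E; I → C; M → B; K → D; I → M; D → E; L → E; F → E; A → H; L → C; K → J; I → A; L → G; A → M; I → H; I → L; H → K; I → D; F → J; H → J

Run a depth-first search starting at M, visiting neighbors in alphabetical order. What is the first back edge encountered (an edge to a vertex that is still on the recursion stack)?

A->M

DFS from M (visiting neighbors in alphabetical order); mark gray on enter, black on exit:
M gray
  B gray
  B black
  C gray
    D gray
      E gray
      E black
      J gray
        J→E: E black — skip
      J black
    D black
    C→E: E black — skip
    G gray
      G→D: D black — skip
      I gray
        A gray
          H gray
            H→J: J black — skip
            K gray
              K→D: D black — skip
              K→J: J black — skip
            K black
          H black
          A→M: M is gray → back edge
First back edge: A → M.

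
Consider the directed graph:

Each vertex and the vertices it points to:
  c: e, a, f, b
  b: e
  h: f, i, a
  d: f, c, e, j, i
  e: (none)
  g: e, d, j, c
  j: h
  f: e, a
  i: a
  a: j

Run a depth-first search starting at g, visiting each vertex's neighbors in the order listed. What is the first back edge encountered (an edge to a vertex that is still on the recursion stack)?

DFS from g (visiting each vertex's neighbors in the order listed); mark gray on enter, black on exit:
g gray
  e gray
  e black
  d gray
    f gray
      f→e: e black — skip
      a gray
        j gray
          h gray
            h→f: f is gray → back edge
First back edge: h → f.

h→f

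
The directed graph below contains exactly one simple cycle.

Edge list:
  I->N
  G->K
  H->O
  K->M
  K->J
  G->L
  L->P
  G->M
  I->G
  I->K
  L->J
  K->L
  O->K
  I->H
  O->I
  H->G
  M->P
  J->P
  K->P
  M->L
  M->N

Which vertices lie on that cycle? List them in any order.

H, I, O

DFS with gray/black marking from I:
I gray
  H gray
    O gray
      O→I: I is gray → back edge
Back edge closes the cycle I → H → O → I; its vertices are {H, I, O}.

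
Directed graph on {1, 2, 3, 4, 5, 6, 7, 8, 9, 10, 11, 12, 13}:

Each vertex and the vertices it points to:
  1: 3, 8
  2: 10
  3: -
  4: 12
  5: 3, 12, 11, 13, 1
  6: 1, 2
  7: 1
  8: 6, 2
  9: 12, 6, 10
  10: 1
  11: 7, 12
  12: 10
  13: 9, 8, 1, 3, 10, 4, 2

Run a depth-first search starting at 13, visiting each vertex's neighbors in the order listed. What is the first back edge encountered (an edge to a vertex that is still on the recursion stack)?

6→1

DFS from 13 (visiting each vertex's neighbors in the order listed); mark gray on enter, black on exit:
13 gray
  9 gray
    12 gray
      10 gray
        1 gray
          3 gray
          3 black
          8 gray
            6 gray
              6→1: 1 is gray → back edge
First back edge: 6 → 1.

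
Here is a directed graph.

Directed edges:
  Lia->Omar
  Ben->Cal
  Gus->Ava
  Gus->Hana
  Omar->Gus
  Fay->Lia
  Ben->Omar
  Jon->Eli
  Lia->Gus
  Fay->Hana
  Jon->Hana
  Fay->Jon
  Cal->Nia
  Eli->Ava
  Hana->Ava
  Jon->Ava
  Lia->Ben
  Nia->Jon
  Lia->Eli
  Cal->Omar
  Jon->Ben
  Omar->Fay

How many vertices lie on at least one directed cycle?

7

A vertex is on a directed cycle iff it belongs to a strongly connected component of size ≥ 2 (or has a self-loop).
The vertices on cycles are {Ben, Cal, Fay, Jon, Lia, Nia, Omar} — 7 in total.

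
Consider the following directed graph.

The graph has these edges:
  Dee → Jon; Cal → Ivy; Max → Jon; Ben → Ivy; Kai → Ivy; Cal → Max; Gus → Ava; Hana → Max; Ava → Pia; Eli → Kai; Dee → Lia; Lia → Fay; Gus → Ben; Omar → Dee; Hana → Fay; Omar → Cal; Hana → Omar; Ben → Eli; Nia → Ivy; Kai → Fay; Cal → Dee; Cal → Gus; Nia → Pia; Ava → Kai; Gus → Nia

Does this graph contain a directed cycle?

No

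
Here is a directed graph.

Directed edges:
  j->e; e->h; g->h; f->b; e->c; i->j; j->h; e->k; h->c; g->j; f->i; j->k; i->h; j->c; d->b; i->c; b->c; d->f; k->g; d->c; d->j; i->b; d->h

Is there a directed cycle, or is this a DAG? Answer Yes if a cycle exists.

Yes

DFS with white/gray/black marking, starting from c:
c gray
c black
b gray
  b→c: c black — skip
b black
d gray
  f gray
    i gray
      h gray
        h→c: c black — skip
      h black
      i→b: b black — skip
      i→c: c black — skip
      j gray
        j→h: h black — skip
        j→c: c black — skip
        e gray
          k gray
            g gray
              g→j: j is gray → back edge
Back edge found, so a cycle exists: j → e → k → g → j.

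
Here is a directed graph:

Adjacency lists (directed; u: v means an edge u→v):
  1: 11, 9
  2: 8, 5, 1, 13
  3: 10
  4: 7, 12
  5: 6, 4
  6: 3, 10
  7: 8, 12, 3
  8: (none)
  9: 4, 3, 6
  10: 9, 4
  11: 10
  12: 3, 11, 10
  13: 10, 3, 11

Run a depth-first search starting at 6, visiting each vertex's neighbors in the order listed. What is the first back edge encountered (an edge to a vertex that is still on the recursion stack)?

12→3

DFS from 6 (visiting each vertex's neighbors in the order listed); mark gray on enter, black on exit:
6 gray
  3 gray
    10 gray
      9 gray
        4 gray
          7 gray
            8 gray
            8 black
            12 gray
              12→3: 3 is gray → back edge
First back edge: 12 → 3.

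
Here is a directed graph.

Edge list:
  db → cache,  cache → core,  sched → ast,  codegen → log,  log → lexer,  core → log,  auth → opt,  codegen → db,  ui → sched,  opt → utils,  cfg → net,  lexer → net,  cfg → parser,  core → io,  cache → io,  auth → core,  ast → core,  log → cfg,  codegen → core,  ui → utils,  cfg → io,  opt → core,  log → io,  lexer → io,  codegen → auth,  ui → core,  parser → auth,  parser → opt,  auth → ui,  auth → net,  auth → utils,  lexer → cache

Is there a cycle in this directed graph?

DFS with white/gray/black marking, starting from opt:
opt gray
  core gray
    log gray
      io gray
      io black
      cfg gray
        parser gray
          parser→opt: opt is gray → back edge
Back edge found, so a cycle exists: opt → core → log → cfg → parser → opt.

Yes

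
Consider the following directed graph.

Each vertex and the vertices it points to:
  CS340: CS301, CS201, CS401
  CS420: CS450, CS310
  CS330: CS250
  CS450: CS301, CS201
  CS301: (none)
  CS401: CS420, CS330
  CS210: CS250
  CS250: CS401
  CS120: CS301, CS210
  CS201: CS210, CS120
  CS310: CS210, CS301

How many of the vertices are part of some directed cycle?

A vertex is on a directed cycle iff it belongs to a strongly connected component of size ≥ 2 (or has a self-loop).
The vertices on cycles are {CS120, CS201, CS210, CS250, CS310, CS330, CS401, CS420, CS450} — 9 in total.

9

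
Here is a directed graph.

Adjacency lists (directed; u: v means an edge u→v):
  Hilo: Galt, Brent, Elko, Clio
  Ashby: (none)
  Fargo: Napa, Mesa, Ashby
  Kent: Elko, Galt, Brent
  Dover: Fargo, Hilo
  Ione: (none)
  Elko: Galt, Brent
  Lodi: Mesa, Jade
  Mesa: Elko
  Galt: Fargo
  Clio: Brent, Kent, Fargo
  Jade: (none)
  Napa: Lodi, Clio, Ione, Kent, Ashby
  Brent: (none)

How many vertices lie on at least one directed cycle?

A vertex is on a directed cycle iff it belongs to a strongly connected component of size ≥ 2 (or has a self-loop).
The vertices on cycles are {Clio, Elko, Galt, Kent, Lodi, Mesa, Napa, Fargo} — 8 in total.

8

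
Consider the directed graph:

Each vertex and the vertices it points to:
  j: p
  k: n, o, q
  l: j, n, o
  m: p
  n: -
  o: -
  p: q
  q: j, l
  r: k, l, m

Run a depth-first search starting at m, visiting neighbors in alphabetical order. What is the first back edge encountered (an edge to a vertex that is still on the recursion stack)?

j→p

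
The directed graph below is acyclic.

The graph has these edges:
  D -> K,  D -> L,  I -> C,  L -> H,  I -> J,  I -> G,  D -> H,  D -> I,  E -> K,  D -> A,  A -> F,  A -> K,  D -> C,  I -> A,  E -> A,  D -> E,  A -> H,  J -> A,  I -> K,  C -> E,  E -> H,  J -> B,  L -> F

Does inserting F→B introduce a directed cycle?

Adding F→B creates a cycle iff B can already reach F.
Explore from B: no path reaches F. The graph stays acyclic.

No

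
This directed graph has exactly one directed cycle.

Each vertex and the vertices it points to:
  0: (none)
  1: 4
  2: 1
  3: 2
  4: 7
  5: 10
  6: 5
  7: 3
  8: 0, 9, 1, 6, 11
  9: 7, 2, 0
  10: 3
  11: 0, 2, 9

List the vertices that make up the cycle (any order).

1, 2, 3, 4, 7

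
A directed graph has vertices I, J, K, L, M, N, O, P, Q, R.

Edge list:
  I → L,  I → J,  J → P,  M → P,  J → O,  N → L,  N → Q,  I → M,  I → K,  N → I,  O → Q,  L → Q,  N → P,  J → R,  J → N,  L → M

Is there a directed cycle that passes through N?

Yes

N is on a cycle iff N can reach itself via ≥1 edge.
N → I → J → N — yes.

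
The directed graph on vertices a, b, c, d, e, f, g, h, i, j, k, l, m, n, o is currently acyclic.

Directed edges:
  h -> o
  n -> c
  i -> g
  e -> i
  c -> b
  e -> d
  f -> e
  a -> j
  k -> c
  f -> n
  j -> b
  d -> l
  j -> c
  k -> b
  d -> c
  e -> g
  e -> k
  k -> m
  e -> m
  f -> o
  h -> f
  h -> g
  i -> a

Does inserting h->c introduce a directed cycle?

No

Adding h→c creates a cycle iff c can already reach h.
Explore from c: no path reaches h. The graph stays acyclic.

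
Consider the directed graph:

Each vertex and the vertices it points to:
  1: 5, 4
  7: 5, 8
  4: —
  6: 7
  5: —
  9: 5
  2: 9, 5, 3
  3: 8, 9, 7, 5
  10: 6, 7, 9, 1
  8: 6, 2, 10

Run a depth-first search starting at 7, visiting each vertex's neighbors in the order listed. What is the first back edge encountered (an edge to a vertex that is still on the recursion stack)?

6→7

DFS from 7 (visiting each vertex's neighbors in the order listed); mark gray on enter, black on exit:
7 gray
  5 gray
  5 black
  8 gray
    6 gray
      6→7: 7 is gray → back edge
First back edge: 6 → 7.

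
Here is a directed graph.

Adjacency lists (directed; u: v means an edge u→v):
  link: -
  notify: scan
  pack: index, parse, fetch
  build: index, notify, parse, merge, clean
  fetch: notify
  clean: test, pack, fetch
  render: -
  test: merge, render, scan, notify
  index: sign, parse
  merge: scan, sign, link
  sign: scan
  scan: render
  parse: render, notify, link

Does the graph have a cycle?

DFS with white/gray/black marking, starting from render:
render gray
render black
link gray
link black
notify gray
  scan gray
    scan→render: render black — skip
  scan black
notify black
pack gray
  index gray
    sign gray
      sign→scan: scan black — skip
    sign black
    parse gray
      parse→render: render black — skip
      parse→notify: notify black — skip
      parse→link: link black — skip
    parse black
  index black
  pack→parse: parse black — skip
  fetch gray
    fetch→notify: notify black — skip
  fetch black
pack black
build gray
  build→index: index black — skip
  build→notify: notify black — skip
  build→parse: parse black — skip
  merge gray
    merge→scan: scan black — skip
    merge→sign: sign black — skip
    merge→link: link black — skip
  merge black
  clean gray
    test gray
      test→merge: merge black — skip
      test→render: render black — skip
      test→scan: scan black — skip
      test→notify: notify black — skip
    test black
    clean→pack: pack black — skip
    clean→fetch: fetch black — skip
  clean black
build black
Every edge goes to a white or black vertex — no back edge, so the graph is acyclic.

No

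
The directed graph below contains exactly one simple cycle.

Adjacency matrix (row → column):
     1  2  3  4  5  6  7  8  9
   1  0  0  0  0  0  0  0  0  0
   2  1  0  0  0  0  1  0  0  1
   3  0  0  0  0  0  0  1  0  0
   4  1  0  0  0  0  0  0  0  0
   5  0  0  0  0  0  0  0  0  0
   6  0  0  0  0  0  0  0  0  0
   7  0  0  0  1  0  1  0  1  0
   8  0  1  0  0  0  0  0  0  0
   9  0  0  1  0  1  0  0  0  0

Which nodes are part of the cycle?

DFS with gray/black marking from 7:
7 gray
  8 gray
    2 gray
      6 gray
      6 black
      1 gray
      1 black
      9 gray
        5 gray
        5 black
        3 gray
          3→7: 7 is gray → back edge
Back edge closes the cycle 7 → 8 → 2 → 9 → 3 → 7; its vertices are {2, 3, 7, 8, 9}.

2, 3, 7, 8, 9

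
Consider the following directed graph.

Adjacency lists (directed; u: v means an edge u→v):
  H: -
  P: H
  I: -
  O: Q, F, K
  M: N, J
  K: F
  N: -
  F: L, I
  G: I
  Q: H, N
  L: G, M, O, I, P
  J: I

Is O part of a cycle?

O is on a cycle iff O can reach itself via ≥1 edge.
O → F → L → O — yes.

Yes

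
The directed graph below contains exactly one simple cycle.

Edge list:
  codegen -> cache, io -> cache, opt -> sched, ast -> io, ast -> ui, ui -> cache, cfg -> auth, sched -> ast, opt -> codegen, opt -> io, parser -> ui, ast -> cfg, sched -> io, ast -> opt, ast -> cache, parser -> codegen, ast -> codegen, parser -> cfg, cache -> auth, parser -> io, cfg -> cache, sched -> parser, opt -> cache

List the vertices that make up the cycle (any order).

DFS with gray/black marking from opt:
opt gray
  sched gray
    parser gray
      ui gray
        cache gray
          auth gray
          auth black
        cache black
      ui black
      cfg gray
        cfg→cache: cache black — skip
        cfg→auth: auth black — skip
      cfg black
      codegen gray
        codegen→cache: cache black — skip
      codegen black
      io gray
        io→cache: cache black — skip
      io black
    parser black
    ast gray
      ast→io: io black — skip
      ast→ui: ui black — skip
      ast→cache: cache black — skip
      ast→cfg: cfg black — skip
      ast→codegen: codegen black — skip
      ast→opt: opt is gray → back edge
Back edge closes the cycle opt → sched → ast → opt; its vertices are {ast, opt, sched}.

ast, opt, sched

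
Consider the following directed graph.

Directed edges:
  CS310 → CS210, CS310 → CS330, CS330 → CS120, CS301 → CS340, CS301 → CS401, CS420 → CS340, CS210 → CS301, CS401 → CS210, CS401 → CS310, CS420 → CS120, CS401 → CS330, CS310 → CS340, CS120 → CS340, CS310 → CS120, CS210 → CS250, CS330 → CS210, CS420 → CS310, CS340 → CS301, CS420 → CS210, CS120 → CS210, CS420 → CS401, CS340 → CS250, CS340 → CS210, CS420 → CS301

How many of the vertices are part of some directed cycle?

7

A vertex is on a directed cycle iff it belongs to a strongly connected component of size ≥ 2 (or has a self-loop).
The vertices on cycles are {CS120, CS210, CS301, CS310, CS330, CS340, CS401} — 7 in total.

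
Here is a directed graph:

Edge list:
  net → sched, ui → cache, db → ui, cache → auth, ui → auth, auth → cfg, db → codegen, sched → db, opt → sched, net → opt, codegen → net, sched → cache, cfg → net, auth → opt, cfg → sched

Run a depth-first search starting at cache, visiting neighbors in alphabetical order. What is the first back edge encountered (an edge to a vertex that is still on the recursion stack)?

sched->cache

DFS from cache (visiting neighbors in alphabetical order); mark gray on enter, black on exit:
cache gray
  auth gray
    cfg gray
      net gray
        opt gray
          sched gray
            sched→cache: cache is gray → back edge
First back edge: sched → cache.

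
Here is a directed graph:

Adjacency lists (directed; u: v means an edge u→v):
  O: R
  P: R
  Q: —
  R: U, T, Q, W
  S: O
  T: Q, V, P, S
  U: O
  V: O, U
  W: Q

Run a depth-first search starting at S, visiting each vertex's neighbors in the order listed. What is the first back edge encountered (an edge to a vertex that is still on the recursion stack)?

DFS from S (visiting each vertex's neighbors in the order listed); mark gray on enter, black on exit:
S gray
  O gray
    R gray
      U gray
        U→O: O is gray → back edge
First back edge: U → O.

U→O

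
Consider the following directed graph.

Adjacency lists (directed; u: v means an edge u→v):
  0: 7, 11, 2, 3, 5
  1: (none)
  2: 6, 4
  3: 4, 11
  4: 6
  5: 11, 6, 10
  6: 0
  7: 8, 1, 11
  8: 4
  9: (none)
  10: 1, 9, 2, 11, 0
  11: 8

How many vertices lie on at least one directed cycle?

A vertex is on a directed cycle iff it belongs to a strongly connected component of size ≥ 2 (or has a self-loop).
The vertices on cycles are {0, 2, 3, 4, 5, 6, 7, 8, 10, 11} — 10 in total.

10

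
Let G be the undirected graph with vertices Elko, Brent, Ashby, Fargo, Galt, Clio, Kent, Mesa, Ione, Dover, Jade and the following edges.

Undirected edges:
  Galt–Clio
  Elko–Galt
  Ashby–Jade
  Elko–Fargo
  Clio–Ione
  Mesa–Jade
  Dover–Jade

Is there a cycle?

No

DFS, tracking each vertex's parent; an edge to a visited non-parent vertex closes a cycle.
Start from Dover:
visit Dover (parent –)
  visit Jade (parent Dover)
    visit Ashby (parent Jade)
      Ashby–Jade: parent, skip
    visit Mesa (parent Jade)
      Mesa–Jade: parent, skip
    Jade–Dover: parent, skip
visit Elko (parent –)
  visit Fargo (parent Elko)
    Fargo–Elko: parent, skip
  visit Galt (parent Elko)
    visit Clio (parent Galt)
      Clio–Galt: parent, skip
      visit Ione (parent Clio)
        Ione–Clio: parent, skip
    Galt–Elko: parent, skip
visit Brent (parent –)
visit Kent (parent –)
No non-parent visited neighbor found — the graph is a forest.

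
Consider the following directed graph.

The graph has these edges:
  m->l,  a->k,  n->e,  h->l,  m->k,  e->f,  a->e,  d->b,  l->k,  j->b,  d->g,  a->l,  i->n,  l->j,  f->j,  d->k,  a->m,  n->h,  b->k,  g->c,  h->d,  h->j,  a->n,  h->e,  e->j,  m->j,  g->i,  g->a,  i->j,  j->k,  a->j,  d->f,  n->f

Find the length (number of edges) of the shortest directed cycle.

5

For each vertex v, BFS finds the shortest path from v back to v.
The shortest such closed walk is g → a → n → h → d → g, length 5.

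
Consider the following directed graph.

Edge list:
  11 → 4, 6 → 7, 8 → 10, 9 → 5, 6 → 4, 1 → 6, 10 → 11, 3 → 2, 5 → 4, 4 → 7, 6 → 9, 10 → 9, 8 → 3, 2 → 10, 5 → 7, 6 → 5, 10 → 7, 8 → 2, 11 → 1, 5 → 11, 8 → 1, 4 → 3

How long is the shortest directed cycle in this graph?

For each vertex v, BFS finds the shortest path from v back to v.
The shortest such closed walk is 1 → 6 → 5 → 11 → 1, length 4.

4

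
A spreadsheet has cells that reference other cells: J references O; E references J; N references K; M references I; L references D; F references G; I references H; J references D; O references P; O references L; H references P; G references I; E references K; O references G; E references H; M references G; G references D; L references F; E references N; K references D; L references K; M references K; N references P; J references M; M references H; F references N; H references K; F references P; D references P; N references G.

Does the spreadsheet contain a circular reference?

DFS with white/gray/black marking, starting from N:
N gray
  K gray
    D gray
      P gray
      P black
    D black
  K black
  G gray
    G→D: D black — skip
    I gray
      H gray
        H→P: P black — skip
        H→K: K black — skip
      H black
    I black
  G black
  N→P: P black — skip
N black
E gray
  J gray
    J→D: D black — skip
    M gray
      M→H: H black — skip
      M→G: G black — skip
      M→I: I black — skip
      M→K: K black — skip
    M black
    O gray
      O→P: P black — skip
      L gray
        L→D: D black — skip
        L→K: K black — skip
        F gray
          F→G: G black — skip
          F→P: P black — skip
          F→N: N black — skip
        F black
      L black
      O→G: G black — skip
    O black
  J black
  E→K: K black — skip
  E→H: H black — skip
  E→N: N black — skip
E black
Every edge goes to a white or black vertex — no back edge, so the graph is acyclic.

No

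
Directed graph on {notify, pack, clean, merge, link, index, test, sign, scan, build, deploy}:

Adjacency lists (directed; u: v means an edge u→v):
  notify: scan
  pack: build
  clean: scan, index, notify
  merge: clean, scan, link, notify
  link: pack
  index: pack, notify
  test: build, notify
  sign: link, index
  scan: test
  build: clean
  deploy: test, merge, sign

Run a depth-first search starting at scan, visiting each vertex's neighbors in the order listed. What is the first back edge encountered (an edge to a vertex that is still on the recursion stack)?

DFS from scan (visiting each vertex's neighbors in the order listed); mark gray on enter, black on exit:
scan gray
  test gray
    build gray
      clean gray
        clean→scan: scan is gray → back edge
First back edge: clean → scan.

clean->scan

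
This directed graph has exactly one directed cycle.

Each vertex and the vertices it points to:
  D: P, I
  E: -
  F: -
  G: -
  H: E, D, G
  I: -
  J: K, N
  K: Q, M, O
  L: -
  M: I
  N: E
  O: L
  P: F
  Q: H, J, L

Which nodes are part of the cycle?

J, K, Q

DFS with gray/black marking from Q:
Q gray
  H gray
    E gray
    E black
    D gray
      P gray
        F gray
        F black
      P black
      I gray
      I black
    D black
    G gray
    G black
  H black
  J gray
    K gray
      K→Q: Q is gray → back edge
Back edge closes the cycle Q → J → K → Q; its vertices are {J, K, Q}.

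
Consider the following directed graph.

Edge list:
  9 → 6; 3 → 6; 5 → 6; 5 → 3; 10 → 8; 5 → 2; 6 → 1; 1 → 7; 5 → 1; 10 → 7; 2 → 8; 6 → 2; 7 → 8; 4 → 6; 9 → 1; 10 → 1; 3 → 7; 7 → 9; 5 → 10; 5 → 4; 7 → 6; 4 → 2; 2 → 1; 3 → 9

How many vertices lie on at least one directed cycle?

A vertex is on a directed cycle iff it belongs to a strongly connected component of size ≥ 2 (or has a self-loop).
The vertices on cycles are {1, 2, 6, 7, 9} — 5 in total.

5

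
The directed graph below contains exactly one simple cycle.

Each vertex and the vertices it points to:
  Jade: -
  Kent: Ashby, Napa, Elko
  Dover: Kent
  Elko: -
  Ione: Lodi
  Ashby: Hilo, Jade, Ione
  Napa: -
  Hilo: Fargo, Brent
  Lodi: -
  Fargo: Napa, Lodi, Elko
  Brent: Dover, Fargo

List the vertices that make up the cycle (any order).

DFS with gray/black marking from Ashby:
Ashby gray
  Hilo gray
    Fargo gray
      Napa gray
      Napa black
      Lodi gray
      Lodi black
      Elko gray
      Elko black
    Fargo black
    Brent gray
      Dover gray
        Kent gray
          Kent→Ashby: Ashby is gray → back edge
Back edge closes the cycle Ashby → Hilo → Brent → Dover → Kent → Ashby; its vertices are {Hilo, Kent, Ashby, Brent, Dover}.

Hilo, Kent, Ashby, Brent, Dover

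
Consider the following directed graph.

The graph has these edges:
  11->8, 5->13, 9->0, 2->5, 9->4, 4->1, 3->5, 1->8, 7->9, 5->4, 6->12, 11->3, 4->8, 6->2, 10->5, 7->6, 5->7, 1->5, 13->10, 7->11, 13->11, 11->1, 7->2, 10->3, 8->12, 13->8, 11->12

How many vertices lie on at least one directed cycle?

A vertex is on a directed cycle iff it belongs to a strongly connected component of size ≥ 2 (or has a self-loop).
The vertices on cycles are {1, 2, 3, 4, 5, 6, 7, 9, 10, 11, 13} — 11 in total.

11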